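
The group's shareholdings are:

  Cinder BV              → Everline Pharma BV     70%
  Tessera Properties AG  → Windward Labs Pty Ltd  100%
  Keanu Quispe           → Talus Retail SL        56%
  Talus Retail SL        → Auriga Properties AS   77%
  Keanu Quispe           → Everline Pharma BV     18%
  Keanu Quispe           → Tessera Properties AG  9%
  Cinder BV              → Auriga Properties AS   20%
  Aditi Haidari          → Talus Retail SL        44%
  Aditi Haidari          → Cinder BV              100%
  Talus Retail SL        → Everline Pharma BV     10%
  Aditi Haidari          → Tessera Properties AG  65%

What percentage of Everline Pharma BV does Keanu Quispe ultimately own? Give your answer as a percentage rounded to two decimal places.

23.60%

Keanu reaches Everline along 2 paths.
Direct stake: 18% = 18%.
Via Talus: 56% × 10% = 5.6%.
Total: 18% + 5.6% = 23.6%.
Rounded: 23.60%.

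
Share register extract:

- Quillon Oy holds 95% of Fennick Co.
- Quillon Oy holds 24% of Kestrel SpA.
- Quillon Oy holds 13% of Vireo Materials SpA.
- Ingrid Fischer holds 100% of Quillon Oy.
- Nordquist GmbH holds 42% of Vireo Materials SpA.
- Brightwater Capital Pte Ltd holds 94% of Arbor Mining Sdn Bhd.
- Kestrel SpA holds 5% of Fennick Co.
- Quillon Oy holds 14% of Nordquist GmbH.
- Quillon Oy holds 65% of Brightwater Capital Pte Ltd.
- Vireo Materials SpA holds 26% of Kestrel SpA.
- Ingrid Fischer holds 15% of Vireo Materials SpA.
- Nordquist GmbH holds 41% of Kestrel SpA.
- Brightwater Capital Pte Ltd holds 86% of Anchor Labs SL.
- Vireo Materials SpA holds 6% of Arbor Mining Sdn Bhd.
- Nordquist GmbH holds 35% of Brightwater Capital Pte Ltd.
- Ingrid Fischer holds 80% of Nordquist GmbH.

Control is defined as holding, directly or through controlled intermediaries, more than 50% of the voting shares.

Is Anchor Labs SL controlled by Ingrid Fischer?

Yes

Ingrid holds 100% of Quillon, so Ingrid controls Quillon.
Ingrid and Quillon together hold 80% + 14% = 94% of Nordquist, so Ingrid controls Nordquist.
Nordquist and Quillon together hold 35% + 65% = 100% of Brightwater, so Ingrid controls Brightwater.
Brightwater holds 86% of Anchor, so Ingrid controls Anchor.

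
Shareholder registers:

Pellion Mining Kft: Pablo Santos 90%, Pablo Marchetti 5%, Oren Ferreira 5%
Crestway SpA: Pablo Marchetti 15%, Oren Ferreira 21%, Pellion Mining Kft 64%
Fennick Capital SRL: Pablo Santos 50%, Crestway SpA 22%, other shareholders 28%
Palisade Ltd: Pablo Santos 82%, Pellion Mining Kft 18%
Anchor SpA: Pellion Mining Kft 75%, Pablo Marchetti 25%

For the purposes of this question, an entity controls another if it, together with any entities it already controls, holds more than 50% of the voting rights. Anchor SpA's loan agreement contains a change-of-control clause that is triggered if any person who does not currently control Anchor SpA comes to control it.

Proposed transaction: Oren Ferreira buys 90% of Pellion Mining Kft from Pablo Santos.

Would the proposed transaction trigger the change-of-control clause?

Yes

The purchase adds only to Oren's holdings (Pablo Santos's stake shrinks), so Oren is the only person who could newly come to control Anchor.
Oren's largest direct stake is 21% in Crestway, which does not meet the threshold, so Oren controls no company.
Neither Oren nor any entity Oren controls holds any voting interest in Anchor.
So before the transaction, Oren does not control Anchor.
After the purchase, Oren's direct stake in Pellion rises to 5% + 90% = 95%, and Pablo Santos's stake falls to 0%.
Oren holds 95% of Pellion, so Oren controls Pellion.
Pellion holds 75% of Anchor, so Oren controls Anchor.
Oren did not control Anchor before and does after, so the clause is triggered.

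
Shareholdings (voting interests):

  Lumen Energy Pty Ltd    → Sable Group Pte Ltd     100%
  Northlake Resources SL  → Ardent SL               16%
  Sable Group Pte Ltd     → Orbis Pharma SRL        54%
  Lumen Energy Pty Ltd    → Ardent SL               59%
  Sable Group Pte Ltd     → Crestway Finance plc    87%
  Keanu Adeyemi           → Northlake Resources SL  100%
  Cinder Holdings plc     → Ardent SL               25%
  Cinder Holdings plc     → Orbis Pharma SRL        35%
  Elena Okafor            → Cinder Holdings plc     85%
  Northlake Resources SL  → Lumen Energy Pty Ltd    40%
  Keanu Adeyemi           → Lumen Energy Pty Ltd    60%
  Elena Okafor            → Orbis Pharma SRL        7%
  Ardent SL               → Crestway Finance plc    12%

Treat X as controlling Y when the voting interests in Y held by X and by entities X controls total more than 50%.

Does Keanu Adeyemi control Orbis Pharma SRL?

Keanu holds 100% of Northlake, so Keanu controls Northlake.
Northlake and Keanu together hold 40% + 60% = 100% of Lumen, so Keanu controls Lumen.
Lumen holds 100% of Sable, so Keanu controls Sable.
Sable holds 54% of Orbis, so Keanu controls Orbis.

Yes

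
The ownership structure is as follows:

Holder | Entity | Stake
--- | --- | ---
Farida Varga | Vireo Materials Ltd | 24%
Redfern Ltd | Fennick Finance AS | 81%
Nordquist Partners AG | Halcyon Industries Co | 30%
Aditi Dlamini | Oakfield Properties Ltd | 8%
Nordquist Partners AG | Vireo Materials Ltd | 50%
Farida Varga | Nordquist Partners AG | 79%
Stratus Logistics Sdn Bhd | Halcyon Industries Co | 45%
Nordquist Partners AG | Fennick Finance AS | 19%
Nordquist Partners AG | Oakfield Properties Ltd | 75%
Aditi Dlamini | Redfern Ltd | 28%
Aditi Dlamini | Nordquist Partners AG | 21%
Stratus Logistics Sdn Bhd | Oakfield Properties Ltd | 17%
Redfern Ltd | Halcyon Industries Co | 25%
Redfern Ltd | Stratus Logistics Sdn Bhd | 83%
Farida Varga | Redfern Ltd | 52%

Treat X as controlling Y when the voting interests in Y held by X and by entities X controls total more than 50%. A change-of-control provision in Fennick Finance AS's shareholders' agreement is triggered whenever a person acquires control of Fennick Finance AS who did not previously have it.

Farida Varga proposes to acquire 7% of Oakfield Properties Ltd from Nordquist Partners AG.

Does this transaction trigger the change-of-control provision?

The purchase adds only to Farida's holdings (Nordquist's stake shrinks), so Farida is the only person who could newly come to control Fennick.
Farida holds 79% of Nordquist, so Farida controls Nordquist.
Farida holds 52% of Redfern, so Farida controls Redfern.
Redfern and Nordquist together hold 81% + 19% = 100% of Fennick, so Farida controls Fennick.
So Farida already controls Fennick before the transaction.
After the purchase, Farida holds 7% of Oakfield directly, and Nordquist's stake falls to 68%.
Farida controlled Fennick already, so this is not a new person acquiring control; every other person's position is unchanged or reduced.
No new person acquires control, so the clause is not triggered.

No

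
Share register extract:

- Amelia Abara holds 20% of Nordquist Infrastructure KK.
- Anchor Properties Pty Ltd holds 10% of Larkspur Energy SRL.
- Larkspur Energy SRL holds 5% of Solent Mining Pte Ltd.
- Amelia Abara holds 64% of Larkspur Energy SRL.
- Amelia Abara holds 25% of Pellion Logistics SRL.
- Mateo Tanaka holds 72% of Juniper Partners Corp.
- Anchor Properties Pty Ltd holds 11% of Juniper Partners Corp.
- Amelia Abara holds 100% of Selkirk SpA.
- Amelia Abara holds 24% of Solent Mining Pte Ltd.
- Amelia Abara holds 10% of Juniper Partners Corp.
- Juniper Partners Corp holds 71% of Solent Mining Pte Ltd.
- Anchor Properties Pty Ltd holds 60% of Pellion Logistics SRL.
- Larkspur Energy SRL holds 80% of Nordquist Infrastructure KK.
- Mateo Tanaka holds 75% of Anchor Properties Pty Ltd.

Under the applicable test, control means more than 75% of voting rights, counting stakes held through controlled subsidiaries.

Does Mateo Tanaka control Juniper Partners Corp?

Mateo's largest direct stake is 75% in Anchor, which does not meet the threshold, so Mateo controls no company.
In Juniper, Mateo's side holds only 72%, not > 75%.
So Mateo does not control Juniper.

No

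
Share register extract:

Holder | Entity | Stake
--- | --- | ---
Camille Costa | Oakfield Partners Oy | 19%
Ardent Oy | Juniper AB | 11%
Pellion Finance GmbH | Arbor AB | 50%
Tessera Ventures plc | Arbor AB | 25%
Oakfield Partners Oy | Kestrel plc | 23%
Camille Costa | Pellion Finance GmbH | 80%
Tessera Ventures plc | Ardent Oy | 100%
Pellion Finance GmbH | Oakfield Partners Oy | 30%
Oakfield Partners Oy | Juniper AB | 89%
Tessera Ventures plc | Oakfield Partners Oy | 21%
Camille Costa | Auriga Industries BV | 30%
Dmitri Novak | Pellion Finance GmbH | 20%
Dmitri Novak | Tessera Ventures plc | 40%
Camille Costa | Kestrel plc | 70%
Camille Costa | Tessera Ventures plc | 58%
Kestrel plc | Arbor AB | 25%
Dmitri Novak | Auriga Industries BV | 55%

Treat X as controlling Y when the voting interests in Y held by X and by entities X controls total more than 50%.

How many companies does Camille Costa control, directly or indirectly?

Camille holds 58% of Tessera, so Camille controls Tessera.
Camille holds 80% of Pellion, so Camille controls Pellion.
Tessera holds 100% of Ardent, so Camille controls Ardent.
Pellion and Tessera and Camille together hold 30% + 21% + 19% = 70% of Oakfield, so Camille controls Oakfield.
Camille and Oakfield together hold 70% + 23% = 93% of Kestrel, so Camille controls Kestrel.
Ardent and Oakfield together hold 11% + 89% = 100% of Juniper, so Camille controls Juniper.
Pellion and Tessera and Kestrel together hold 50% + 25% + 25% = 100% of Arbor, so Camille controls Arbor.
No other company's threshold is met.
Camille controls 7 companies.

7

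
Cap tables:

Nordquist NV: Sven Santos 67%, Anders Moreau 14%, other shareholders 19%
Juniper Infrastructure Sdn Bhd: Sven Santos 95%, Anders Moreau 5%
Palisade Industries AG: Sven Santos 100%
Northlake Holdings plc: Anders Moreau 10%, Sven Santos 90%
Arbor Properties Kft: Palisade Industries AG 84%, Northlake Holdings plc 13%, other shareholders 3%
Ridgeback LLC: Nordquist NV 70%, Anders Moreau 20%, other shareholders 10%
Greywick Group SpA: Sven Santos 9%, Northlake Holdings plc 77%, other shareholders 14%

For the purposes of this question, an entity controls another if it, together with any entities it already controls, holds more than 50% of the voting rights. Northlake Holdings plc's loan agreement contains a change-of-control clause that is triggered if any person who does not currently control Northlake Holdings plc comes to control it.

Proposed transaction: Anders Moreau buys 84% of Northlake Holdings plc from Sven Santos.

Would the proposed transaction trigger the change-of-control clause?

The purchase adds only to Anders's holdings (Sven's stake shrinks), so Anders is the only person who could newly come to control Northlake.
Anders's largest direct stake is 20% in Ridgeback, which does not meet the threshold, so Anders controls no company.
In Northlake, Anders's side holds only 10%, not > 50%.
So before the transaction, Anders does not control Northlake.
After the purchase, Anders's direct stake in Northlake rises to 10% + 84% = 94%, and Sven's stake falls to 6%.
Anders holds 94% of Northlake, so Anders controls Northlake.
Anders did not control Northlake before and does after, so the clause is triggered.

Yes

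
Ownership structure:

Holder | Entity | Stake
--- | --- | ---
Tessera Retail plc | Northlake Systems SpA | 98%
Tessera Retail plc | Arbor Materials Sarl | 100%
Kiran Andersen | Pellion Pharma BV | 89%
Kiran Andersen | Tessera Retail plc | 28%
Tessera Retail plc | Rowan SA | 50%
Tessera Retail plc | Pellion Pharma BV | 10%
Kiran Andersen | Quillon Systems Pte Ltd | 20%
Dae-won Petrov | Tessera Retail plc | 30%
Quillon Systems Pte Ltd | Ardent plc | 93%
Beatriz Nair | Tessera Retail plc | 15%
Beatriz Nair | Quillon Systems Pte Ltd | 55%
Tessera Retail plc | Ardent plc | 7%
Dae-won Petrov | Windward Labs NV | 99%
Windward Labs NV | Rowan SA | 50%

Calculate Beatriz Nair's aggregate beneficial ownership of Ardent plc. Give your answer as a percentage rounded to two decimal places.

Beatriz reaches Ardent along 2 paths.
Via Quillon: 55% × 93% = 51.15%.
Via Tessera: 15% × 7% = 1.05%.
Total: 51.15% + 1.05% = 52.2%.
Rounded: 52.20%.

52.20%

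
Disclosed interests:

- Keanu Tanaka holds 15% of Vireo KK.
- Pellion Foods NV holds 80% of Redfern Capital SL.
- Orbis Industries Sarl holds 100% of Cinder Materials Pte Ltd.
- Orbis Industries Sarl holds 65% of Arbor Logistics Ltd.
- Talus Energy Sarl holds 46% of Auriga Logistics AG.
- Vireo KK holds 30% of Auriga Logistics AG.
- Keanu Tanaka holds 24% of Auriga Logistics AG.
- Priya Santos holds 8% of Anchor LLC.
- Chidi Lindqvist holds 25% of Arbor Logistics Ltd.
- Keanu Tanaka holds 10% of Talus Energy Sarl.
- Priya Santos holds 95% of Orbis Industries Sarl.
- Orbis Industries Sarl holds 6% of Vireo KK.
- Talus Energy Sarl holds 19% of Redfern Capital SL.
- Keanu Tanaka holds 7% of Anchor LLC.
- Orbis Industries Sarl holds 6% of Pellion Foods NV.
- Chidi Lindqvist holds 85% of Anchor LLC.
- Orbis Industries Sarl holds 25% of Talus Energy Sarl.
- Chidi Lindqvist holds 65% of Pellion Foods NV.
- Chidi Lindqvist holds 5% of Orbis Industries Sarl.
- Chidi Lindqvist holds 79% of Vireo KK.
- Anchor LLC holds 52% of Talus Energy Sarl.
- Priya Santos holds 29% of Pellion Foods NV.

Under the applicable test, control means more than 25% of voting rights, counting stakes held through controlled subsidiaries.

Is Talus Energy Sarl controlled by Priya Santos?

Priya holds 95% of Orbis, so Priya controls Orbis.
Orbis and Priya together hold 6% + 29% = 35% of Pellion, so Priya controls Pellion.
Orbis holds 65% of Arbor, so Priya controls Arbor.
Orbis holds 100% of Cinder, so Priya controls Cinder.
Pellion holds 80% of Redfern, so Priya controls Redfern.
In Talus, Priya's side holds only 25%, not > 25%.
So Priya does not control Talus.

No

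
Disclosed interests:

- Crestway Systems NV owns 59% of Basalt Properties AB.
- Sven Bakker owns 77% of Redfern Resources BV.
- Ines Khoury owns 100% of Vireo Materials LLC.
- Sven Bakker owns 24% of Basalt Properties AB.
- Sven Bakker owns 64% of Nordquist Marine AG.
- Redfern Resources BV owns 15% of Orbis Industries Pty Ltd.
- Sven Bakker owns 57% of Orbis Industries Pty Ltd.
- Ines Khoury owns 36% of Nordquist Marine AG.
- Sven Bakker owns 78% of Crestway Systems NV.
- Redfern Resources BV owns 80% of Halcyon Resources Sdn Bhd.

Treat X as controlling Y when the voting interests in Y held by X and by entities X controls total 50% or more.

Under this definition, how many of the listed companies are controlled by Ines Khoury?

Ines holds 100% of Vireo, so Ines controls Vireo.
No other company's threshold is met.
Ines controls 1 company.

1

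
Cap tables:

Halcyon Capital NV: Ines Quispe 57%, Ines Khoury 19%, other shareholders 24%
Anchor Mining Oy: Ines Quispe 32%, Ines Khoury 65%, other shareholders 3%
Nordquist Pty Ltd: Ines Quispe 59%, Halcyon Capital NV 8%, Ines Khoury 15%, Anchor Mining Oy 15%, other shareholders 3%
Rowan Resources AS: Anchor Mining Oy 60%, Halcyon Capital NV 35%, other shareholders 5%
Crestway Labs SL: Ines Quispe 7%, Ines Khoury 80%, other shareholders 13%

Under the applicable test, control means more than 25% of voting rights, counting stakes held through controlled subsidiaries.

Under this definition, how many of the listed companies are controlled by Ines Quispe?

4

Ines Quispe holds 57% of Halcyon, so Ines Quispe controls Halcyon.
Ines Quispe holds 32% of Anchor, so Ines Quispe controls Anchor.
Ines Quispe and Halcyon and Anchor together hold 59% + 8% + 15% = 82% of Nordquist, so Ines Quispe controls Nordquist.
Anchor and Halcyon together hold 60% + 35% = 95% of Rowan, so Ines Quispe controls Rowan.
No other company's threshold is met.
Ines Quispe controls 4 companies.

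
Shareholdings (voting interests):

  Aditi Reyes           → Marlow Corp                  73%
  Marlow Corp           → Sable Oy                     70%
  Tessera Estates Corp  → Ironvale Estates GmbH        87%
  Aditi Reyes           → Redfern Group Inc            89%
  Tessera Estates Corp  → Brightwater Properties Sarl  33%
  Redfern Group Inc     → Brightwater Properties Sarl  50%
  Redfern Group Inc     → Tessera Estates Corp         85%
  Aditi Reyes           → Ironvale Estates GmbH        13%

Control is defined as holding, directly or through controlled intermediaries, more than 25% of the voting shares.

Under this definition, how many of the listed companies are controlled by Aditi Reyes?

6

Aditi holds 89% of Redfern, so Aditi controls Redfern.
Aditi holds 73% of Marlow, so Aditi controls Marlow.
Marlow holds 70% of Sable, so Aditi controls Sable.
Redfern holds 85% of Tessera, so Aditi controls Tessera.
Aditi and Tessera together hold 13% + 87% = 100% of Ironvale, so Aditi controls Ironvale.
Redfern and Tessera together hold 50% + 33% = 83% of Brightwater, so Aditi controls Brightwater.
Aditi controls 6 companies.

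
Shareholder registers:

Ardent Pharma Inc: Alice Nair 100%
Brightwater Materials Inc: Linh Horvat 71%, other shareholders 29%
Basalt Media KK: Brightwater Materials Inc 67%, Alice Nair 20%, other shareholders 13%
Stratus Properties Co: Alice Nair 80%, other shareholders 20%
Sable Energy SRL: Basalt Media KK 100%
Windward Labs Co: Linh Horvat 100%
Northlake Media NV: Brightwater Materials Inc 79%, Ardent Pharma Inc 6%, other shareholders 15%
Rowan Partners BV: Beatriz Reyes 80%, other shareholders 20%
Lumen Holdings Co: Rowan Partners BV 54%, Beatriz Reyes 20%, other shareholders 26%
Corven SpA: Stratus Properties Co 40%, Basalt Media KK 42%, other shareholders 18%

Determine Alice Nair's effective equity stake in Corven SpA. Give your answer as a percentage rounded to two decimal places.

40.40%

Alice reaches Corven along 2 paths.
Via Stratus: 80% × 40% = 32%.
Via Basalt: 20% × 42% = 8.4%.
Total: 32% + 8.4% = 40.4%.
Rounded: 40.40%.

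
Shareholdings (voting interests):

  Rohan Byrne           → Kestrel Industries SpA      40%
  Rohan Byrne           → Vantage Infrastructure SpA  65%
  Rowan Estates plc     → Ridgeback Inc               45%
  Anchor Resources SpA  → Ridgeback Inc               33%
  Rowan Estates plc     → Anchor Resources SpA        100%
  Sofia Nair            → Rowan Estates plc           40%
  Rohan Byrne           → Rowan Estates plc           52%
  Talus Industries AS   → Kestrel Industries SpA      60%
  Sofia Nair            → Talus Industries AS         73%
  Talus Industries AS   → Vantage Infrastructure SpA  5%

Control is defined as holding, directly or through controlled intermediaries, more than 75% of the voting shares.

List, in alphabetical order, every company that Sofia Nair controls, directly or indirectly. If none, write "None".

None

Sofia's largest direct stake is 73% in Talus, which does not meet the threshold.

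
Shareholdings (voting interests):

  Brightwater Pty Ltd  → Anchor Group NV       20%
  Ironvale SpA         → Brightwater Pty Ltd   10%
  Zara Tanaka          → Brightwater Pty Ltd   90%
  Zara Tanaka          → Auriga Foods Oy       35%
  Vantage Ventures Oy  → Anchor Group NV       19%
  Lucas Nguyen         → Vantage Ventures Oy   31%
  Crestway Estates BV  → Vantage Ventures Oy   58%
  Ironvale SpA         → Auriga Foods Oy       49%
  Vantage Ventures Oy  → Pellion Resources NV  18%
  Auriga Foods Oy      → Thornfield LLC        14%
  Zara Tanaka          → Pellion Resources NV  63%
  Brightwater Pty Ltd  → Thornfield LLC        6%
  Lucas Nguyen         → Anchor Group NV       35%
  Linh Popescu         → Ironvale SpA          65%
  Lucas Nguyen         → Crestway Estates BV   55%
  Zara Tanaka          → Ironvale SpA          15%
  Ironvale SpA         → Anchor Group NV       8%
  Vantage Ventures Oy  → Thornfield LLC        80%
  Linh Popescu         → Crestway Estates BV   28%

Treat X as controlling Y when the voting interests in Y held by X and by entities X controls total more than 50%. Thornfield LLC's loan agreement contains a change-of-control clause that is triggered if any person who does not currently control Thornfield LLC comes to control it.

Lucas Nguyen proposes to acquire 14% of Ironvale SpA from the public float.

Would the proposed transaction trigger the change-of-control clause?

No

The purchase changes only Lucas's holdings, so Lucas is the only person who could newly come to control Thornfield.
Lucas holds 55% of Crestway, so Lucas controls Crestway.
Crestway and Lucas together hold 58% + 31% = 89% of Vantage, so Lucas controls Vantage.
Vantage holds 80% of Thornfield, so Lucas controls Thornfield.
So Lucas already controls Thornfield before the transaction.
After the purchase, Lucas holds 14% of Ironvale directly.
Lucas controlled Thornfield already, so this is not a new person acquiring control; every other person's position is unchanged or reduced.
No new person acquires control, so the clause is not triggered.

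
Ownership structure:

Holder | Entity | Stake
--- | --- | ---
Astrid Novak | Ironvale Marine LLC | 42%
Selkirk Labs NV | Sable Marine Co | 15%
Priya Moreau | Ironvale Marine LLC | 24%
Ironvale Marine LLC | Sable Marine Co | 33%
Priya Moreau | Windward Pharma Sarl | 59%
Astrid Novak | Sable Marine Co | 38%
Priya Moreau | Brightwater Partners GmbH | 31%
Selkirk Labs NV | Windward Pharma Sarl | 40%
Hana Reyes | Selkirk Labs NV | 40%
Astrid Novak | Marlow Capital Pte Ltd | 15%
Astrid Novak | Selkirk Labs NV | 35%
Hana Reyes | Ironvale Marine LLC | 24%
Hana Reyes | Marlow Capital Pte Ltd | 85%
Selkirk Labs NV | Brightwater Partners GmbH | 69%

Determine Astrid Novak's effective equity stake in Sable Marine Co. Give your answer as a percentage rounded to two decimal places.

Astrid reaches Sable along 3 paths.
Via Selkirk: 35% × 15% = 5.25%.
Via Ironvale: 42% × 33% = 13.86%.
Direct stake: 38% = 38%.
Total: 5.25% + 13.86% + 38% = 57.11%.

57.11%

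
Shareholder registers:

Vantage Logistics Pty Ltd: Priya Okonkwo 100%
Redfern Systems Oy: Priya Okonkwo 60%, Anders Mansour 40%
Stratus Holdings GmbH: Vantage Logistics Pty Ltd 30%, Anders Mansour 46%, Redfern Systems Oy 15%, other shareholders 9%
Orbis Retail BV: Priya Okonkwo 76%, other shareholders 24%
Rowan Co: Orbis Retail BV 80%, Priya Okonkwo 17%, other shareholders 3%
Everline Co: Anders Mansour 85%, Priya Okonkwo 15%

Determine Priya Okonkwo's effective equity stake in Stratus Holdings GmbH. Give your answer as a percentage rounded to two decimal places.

Priya reaches Stratus along 2 paths.
Via Vantage: 100% × 30% = 30%.
Via Redfern: 60% × 15% = 9%.
Total: 30% + 9% = 39%.
Rounded: 39.00%.

39.00%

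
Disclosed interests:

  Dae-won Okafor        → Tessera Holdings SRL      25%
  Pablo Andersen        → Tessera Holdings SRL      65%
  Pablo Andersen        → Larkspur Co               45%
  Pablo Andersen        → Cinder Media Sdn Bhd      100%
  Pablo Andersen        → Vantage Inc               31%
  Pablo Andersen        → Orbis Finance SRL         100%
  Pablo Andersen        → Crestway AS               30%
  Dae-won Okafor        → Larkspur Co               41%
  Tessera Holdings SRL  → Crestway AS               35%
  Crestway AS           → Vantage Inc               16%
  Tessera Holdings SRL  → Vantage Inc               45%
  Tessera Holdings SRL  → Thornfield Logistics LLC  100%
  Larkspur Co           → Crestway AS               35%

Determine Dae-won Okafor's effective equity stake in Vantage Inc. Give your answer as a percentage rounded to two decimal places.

14.95%

Dae-won reaches Vantage along 3 paths.
Via Larkspur → Crestway: 41% × 35% × 16% = 2.296%.
Via Tessera → Crestway: 25% × 35% × 16% = 1.4%.
Via Tessera: 25% × 45% = 11.25%.
Total: 2.296% + 1.4% + 11.25% = 14.946%.
Rounded: 14.95%.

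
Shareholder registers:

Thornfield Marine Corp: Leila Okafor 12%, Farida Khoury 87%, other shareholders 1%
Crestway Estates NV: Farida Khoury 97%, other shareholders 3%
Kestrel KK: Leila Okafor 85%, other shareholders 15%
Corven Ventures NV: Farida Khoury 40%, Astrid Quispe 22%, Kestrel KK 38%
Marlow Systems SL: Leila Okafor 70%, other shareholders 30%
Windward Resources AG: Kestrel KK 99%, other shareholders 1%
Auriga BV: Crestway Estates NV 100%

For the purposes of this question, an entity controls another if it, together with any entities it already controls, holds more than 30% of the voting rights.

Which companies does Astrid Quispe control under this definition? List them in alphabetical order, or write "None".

Astrid's largest direct stake is 22% in Corven, which does not meet the threshold.

None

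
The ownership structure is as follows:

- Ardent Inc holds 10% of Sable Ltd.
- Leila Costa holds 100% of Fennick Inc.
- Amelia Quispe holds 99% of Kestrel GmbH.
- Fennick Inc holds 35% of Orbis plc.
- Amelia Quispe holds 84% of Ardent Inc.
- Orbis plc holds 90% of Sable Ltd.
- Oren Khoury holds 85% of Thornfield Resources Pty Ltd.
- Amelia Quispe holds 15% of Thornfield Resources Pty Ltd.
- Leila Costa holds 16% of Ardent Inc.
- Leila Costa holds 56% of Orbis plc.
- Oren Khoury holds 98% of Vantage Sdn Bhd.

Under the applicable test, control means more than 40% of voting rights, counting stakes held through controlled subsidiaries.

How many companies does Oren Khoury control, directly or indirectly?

2

Oren holds 85% of Thornfield, so Oren controls Thornfield.
Oren holds 98% of Vantage, so Oren controls Vantage.
No other company's threshold is met.
Oren controls 2 companies.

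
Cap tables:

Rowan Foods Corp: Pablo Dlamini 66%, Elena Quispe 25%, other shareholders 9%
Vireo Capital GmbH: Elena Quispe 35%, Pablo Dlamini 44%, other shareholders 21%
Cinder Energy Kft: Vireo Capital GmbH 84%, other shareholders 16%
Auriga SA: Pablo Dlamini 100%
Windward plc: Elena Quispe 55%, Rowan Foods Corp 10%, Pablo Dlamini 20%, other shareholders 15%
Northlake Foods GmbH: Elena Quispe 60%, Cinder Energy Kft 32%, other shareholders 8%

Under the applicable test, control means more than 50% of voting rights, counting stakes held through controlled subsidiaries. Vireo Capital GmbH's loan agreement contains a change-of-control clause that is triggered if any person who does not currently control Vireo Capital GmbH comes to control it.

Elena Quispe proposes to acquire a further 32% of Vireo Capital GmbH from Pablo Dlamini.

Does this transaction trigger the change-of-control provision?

The purchase adds only to Elena's holdings (Pablo's stake shrinks), so Elena is the only person who could newly come to control Vireo.
Elena holds 55% of Windward, so Elena controls Windward.
Elena holds 60% of Northlake, so Elena controls Northlake.
In Vireo, Elena's side holds only 35%, not > 50%.
So before the transaction, Elena does not control Vireo.
After the purchase, Elena's direct stake in Vireo rises to 35% + 32% = 67%, and Pablo's stake falls to 12%.
Elena holds 67% of Vireo, so Elena controls Vireo.
Elena did not control Vireo before and does after, so the clause is triggered.

Yes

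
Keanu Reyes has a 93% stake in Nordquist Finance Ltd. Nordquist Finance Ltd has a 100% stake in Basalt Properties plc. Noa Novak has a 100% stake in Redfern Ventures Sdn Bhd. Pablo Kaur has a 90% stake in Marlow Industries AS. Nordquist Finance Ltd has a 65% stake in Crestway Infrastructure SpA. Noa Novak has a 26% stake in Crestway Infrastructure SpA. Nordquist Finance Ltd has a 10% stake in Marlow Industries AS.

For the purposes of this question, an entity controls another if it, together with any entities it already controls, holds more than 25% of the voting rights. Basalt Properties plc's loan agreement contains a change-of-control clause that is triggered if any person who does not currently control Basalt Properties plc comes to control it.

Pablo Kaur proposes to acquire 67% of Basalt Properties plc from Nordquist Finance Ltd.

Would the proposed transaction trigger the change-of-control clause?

Yes

The purchase adds only to Pablo's holdings (Nordquist's stake shrinks), so Pablo is the only person who could newly come to control Basalt.
Pablo holds 90% of Marlow, so Pablo controls Marlow.
Neither Pablo nor any entity Pablo controls holds any voting interest in Basalt.
So before the transaction, Pablo does not control Basalt.
After the purchase, Pablo holds 67% of Basalt directly, and Nordquist's stake falls to 33%.
Pablo holds 67% of Basalt, so Pablo controls Basalt.
Pablo did not control Basalt before and does after, so the clause is triggered.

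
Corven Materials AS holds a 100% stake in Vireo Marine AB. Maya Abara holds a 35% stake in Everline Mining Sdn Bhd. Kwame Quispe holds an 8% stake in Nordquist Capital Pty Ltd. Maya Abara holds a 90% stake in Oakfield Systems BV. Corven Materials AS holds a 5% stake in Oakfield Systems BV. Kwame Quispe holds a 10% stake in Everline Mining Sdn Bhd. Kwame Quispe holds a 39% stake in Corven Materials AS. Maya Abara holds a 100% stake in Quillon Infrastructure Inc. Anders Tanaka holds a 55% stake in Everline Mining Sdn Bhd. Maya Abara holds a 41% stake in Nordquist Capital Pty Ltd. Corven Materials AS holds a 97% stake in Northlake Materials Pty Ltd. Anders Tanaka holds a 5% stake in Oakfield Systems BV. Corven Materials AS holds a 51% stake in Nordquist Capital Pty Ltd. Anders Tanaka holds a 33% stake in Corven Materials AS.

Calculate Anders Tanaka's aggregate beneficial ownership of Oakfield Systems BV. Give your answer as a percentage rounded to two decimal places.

Anders reaches Oakfield along 2 paths.
Via Corven: 33% × 5% = 1.65%.
Direct stake: 5% = 5%.
Total: 1.65% + 5% = 6.65%.

6.65%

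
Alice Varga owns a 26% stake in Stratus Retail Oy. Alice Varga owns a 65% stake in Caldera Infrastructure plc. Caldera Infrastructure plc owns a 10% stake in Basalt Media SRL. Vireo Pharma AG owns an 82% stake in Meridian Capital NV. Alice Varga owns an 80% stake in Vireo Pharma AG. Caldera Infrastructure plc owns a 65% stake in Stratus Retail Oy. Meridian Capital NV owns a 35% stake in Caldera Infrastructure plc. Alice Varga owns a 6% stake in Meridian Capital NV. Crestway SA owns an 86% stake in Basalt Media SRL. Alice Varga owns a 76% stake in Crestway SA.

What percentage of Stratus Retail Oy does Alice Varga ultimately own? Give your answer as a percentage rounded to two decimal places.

84.54%

Alice reaches Stratus along 4 paths.
Direct stake: 26% = 26%.
Via Vireo → Meridian → Caldera: 80% × 82% × 35% × 65% = 14.924%.
Via Meridian → Caldera: 6% × 35% × 65% = 1.365%.
Via Caldera: 65% × 65% = 42.25%.
Total: 26% + 14.924% + 1.365% + 42.25% = 84.539%.
Rounded: 84.54%.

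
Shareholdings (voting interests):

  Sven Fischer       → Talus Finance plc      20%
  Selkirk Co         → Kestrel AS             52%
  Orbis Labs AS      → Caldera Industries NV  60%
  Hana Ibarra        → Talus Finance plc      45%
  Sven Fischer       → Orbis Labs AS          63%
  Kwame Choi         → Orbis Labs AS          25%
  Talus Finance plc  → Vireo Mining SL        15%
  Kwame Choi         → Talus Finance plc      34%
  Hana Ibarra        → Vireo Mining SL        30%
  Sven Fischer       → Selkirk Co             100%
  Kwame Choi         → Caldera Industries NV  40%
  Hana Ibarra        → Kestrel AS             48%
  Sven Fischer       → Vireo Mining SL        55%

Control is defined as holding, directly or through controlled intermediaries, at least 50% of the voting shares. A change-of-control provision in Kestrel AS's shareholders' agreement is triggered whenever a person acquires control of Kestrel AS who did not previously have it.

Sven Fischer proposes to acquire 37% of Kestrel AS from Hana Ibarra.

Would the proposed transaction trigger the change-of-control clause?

The purchase adds only to Sven's holdings (Hana's stake shrinks), so Sven is the only person who could newly come to control Kestrel.
Sven holds 100% of Selkirk, so Sven controls Selkirk.
Selkirk holds 52% of Kestrel, so Sven controls Kestrel.
So Sven already controls Kestrel before the transaction.
After the purchase, Sven holds 37% of Kestrel directly, and Hana's stake falls to 11%.
Sven controlled Kestrel already, so this is not a new person acquiring control; every other person's position is unchanged or reduced.
No new person acquires control, so the clause is not triggered.

No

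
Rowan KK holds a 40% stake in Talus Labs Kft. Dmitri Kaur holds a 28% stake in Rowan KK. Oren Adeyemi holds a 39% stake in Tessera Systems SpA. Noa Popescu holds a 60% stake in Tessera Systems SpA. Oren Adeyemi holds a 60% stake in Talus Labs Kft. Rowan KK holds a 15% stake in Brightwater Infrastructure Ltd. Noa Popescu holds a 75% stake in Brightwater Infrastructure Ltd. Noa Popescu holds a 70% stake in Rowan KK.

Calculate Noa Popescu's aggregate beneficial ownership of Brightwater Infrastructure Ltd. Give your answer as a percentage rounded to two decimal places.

85.50%

Noa reaches Brightwater along 2 paths.
Direct stake: 75% = 75%.
Via Rowan: 70% × 15% = 10.5%.
Total: 75% + 10.5% = 85.5%.
Rounded: 85.50%.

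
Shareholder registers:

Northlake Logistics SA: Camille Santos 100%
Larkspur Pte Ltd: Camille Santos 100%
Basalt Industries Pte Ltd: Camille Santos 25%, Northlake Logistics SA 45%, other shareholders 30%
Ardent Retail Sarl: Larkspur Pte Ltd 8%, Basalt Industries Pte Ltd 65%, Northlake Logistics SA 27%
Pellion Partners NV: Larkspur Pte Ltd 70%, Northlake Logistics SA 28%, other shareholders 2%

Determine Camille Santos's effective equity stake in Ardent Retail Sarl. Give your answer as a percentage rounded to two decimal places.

80.50%

Camille reaches Ardent along 4 paths.
Via Larkspur: 100% × 8% = 8%.
Via Basalt: 25% × 65% = 16.25%.
Via Northlake → Basalt: 100% × 45% × 65% = 29.25%.
Via Northlake: 100% × 27% = 27%.
Total: 8% + 16.25% + 29.25% + 27% = 80.5%.
Rounded: 80.50%.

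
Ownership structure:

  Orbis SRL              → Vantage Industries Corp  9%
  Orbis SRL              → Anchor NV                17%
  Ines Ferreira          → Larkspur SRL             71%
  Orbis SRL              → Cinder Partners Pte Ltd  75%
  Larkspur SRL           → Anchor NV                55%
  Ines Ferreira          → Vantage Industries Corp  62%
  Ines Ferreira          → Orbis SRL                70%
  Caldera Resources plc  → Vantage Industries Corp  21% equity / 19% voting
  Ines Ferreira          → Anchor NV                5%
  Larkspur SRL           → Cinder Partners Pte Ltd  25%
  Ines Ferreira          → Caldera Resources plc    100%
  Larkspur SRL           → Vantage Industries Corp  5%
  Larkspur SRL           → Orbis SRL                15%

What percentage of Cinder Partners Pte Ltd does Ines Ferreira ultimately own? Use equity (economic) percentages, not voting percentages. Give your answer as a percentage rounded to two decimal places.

78.24%

Ines reaches Cinder along 3 paths.
Via Larkspur → Orbis: 71% × 15% × 75% = 7.9875%.
Via Orbis: 70% × 75% = 52.5%.
Via Larkspur: 71% × 25% = 17.75%.
Total: 7.9875% + 52.5% + 17.75% = 78.2375%.
Rounded: 78.24%.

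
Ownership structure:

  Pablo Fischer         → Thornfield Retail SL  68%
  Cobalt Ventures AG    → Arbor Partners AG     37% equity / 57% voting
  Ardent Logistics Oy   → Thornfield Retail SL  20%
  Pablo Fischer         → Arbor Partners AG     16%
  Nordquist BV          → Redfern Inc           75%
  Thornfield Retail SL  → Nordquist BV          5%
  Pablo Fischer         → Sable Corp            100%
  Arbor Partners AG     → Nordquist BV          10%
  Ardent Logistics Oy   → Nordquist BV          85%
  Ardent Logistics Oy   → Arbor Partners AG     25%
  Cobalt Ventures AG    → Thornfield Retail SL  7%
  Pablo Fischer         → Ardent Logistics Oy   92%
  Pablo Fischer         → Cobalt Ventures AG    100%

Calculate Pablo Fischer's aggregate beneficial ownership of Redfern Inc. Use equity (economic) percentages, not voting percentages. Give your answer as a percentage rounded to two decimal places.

67.85%

Pablo reaches Redfern along 7 paths.
Via Cobalt → Thornfield → Nordquist: 100% × 7% × 5% × 75% = 0.2625%.
Via Thornfield → Nordquist: 68% × 5% × 75% = 2.55%.
Via Ardent → Thornfield → Nordquist: 92% × 20% × 5% × 75% = 0.69%.
Via Arbor → Nordquist: 16% × 10% × 75% = 1.2%.
Via Cobalt → Arbor → Nordquist: 100% × 37% × 10% × 75% = 2.775%.
Via Ardent → Arbor → Nordquist: 92% × 25% × 10% × 75% = 1.725%.
Via Ardent → Nordquist: 92% × 85% × 75% = 58.65%.
Total: 0.2625% + 2.55% + 0.69% + 1.2% + 2.775% + 1.725% + 58.65% = 67.8525%.
Rounded: 67.85%.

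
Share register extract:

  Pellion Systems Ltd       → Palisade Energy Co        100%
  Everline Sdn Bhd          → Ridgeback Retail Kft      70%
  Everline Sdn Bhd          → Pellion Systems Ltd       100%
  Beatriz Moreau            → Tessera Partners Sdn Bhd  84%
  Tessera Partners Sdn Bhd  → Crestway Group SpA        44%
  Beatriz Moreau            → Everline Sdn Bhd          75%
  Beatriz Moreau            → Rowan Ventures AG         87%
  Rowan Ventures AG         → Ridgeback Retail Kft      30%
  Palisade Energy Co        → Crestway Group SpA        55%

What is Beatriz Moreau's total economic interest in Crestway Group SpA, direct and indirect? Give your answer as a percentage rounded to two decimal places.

Beatriz reaches Crestway along 2 paths.
Via Tessera: 84% × 44% = 36.96%.
Via Everline → Pellion → Palisade: 75% × 100% × 100% × 55% = 41.25%.
Total: 36.96% + 41.25% = 78.21%.

78.21%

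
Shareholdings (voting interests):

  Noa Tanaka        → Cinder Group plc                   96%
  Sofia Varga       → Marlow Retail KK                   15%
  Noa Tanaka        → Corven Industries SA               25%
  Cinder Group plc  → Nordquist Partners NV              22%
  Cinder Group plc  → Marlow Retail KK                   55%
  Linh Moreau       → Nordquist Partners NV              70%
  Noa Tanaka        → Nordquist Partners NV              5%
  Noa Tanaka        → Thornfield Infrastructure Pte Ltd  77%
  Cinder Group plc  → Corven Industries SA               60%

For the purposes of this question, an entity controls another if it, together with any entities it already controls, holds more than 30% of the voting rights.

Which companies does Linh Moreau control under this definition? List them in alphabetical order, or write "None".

Nordquist Partners NV

Linh holds 70% of Nordquist, so Linh controls Nordquist.
No other company's threshold is met.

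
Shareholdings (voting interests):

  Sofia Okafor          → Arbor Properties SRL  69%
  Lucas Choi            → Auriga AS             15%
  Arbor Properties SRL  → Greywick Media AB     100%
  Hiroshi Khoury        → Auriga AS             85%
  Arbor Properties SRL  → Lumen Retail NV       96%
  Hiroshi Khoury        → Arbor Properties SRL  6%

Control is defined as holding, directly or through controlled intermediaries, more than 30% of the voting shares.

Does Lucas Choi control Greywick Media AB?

Lucas's largest direct stake is 15% in Auriga, which does not meet the threshold, so Lucas controls no company.
Neither Lucas nor any entity Lucas controls holds any voting interest in Greywick.
So Lucas does not control Greywick.

No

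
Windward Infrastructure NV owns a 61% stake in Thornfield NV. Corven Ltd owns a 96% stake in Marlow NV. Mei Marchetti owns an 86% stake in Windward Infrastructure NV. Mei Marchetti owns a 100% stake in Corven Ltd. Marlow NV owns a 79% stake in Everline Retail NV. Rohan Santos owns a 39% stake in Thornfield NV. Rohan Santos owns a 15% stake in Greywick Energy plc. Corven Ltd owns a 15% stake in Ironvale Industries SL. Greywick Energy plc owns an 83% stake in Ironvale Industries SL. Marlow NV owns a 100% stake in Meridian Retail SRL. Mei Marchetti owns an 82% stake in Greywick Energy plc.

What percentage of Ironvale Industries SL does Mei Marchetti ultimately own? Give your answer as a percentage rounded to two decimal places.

Mei reaches Ironvale along 2 paths.
Via Corven: 100% × 15% = 15%.
Via Greywick: 82% × 83% = 68.06%.
Total: 15% + 68.06% = 83.06%.

83.06%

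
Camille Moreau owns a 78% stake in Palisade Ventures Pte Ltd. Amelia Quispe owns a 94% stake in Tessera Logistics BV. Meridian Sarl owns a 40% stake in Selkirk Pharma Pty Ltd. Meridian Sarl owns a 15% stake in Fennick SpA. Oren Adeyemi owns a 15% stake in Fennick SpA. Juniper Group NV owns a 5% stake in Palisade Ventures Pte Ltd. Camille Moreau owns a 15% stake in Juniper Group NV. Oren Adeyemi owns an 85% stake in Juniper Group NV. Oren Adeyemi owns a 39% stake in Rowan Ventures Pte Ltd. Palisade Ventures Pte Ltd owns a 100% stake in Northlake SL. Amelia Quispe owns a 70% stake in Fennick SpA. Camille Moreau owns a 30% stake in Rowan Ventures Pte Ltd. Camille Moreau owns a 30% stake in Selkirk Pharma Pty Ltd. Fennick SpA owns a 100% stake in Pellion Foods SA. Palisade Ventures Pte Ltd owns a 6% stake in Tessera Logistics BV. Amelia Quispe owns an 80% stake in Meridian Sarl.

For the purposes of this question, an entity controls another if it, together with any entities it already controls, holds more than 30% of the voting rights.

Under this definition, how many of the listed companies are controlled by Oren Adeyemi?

Oren holds 39% of Rowan, so Oren controls Rowan.
Oren holds 85% of Juniper, so Oren controls Juniper.
No other company's threshold is met.
Oren controls 2 companies.

2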